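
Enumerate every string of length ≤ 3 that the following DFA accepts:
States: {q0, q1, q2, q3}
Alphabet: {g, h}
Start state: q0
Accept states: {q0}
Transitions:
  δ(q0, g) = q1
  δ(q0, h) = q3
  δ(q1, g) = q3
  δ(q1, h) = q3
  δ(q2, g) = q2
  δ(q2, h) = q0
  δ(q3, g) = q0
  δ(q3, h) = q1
ε, hg, ggg, ghg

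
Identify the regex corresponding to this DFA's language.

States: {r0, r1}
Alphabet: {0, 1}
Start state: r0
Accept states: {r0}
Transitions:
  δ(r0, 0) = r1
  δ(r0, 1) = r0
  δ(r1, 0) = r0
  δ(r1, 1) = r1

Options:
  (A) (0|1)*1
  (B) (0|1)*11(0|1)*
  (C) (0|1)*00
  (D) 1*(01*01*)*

Check each option against the DFA on short strings; one disagreement eliminates an option:
  (A) (0|1)*1: on ε the DFA stays in r0 and accepts (r0 ∈ Accept), but the regex does not match it → eliminate
  (B) (0|1)*11(0|1)*: on ε the DFA stays in r0 and accepts (r0 ∈ Accept), but the regex does not match it → eliminate
  (C) (0|1)*00: on ε the DFA stays in r0 and accepts (r0 ∈ Accept), but the regex does not match it → eliminate
  (D) 1*(01*01*)*: agrees with the DFA on every string of length ≤ 6
Only (D) is consistent with the DFA.
(D) 1*(01*01*)*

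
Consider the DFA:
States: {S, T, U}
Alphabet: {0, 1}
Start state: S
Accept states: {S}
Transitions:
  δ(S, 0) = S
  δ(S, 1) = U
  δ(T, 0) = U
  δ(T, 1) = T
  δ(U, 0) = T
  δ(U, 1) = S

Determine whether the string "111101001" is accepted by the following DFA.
Processing string "111101001":
  S --1--> U
  U --1--> S
  S --1--> U
  U --1--> S
  S --0--> S
  S --1--> U
  U --0--> T
  T --0--> U
  U --1--> S
Final state: S
Accept states: {S}
Yes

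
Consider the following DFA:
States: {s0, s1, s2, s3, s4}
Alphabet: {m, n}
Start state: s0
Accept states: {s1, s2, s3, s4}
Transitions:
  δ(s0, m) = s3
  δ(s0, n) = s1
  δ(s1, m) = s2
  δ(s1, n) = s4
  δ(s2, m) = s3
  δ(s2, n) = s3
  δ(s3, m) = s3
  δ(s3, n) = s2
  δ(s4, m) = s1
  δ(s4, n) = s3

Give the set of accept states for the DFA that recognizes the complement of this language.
Complement accept states = All states \ Original accept states
= {s0, s1, s2, s3, s4} \ {s1, s2, s3, s4}
{s0}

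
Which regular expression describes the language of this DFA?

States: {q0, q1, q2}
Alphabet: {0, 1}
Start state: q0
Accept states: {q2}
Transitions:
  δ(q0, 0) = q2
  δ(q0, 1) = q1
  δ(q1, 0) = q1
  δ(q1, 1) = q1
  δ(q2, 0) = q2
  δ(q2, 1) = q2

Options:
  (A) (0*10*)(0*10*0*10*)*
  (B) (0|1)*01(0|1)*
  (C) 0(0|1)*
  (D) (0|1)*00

Check each option against the DFA on short strings; one disagreement eliminates an option:
  (A) (0*10*)(0*10*0*10*)*: on '0' the DFA goes q0 → q2 and accepts (q2 ∈ Accept), but the regex does not match it → eliminate
  (B) (0|1)*01(0|1)*: on '0' the DFA goes q0 → q2 and accepts (q2 ∈ Accept), but the regex does not match it → eliminate
  (C) 0(0|1)*: agrees with the DFA on every string of length ≤ 6
  (D) (0|1)*00: on '0' the DFA goes q0 → q2 and accepts (q2 ∈ Accept), but the regex does not match it → eliminate
Only (C) is consistent with the DFA.
(C) 0(0|1)*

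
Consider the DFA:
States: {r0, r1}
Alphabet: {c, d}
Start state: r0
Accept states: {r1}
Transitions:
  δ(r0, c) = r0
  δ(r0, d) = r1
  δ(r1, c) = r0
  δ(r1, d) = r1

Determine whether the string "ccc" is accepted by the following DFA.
Processing string "ccc":
  r0 --c--> r0
  r0 --c--> r0
  r0 --c--> r0
Final state: r0
Accept states: {r1}
No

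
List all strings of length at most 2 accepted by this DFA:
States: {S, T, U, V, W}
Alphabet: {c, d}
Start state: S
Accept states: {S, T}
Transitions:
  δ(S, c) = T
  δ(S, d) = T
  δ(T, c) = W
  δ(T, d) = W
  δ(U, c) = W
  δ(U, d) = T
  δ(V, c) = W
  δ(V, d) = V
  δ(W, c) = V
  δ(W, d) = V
ε, c, d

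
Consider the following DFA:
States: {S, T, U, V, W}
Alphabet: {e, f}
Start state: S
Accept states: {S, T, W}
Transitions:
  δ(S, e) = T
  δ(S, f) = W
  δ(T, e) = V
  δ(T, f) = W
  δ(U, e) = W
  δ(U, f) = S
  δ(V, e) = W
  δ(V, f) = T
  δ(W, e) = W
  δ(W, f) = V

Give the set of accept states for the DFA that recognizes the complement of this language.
Complement accept states = All states \ Original accept states
= {S, T, U, V, W} \ {S, T, W}
{U, V}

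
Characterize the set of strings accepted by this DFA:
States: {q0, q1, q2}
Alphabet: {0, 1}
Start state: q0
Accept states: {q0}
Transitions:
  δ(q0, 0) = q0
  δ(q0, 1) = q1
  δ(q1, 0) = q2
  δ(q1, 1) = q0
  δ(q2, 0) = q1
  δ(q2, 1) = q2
Testing a few strings:
  '110' → accept
  '11' → accept
  '0101' → reject
  '001' → reject
State roles: q0=value ≡ 0 (mod 3); q1=value ≡ 1 (mod 3); q2=value ≡ 2 (mod 3)
All binary strings representing a multiple of 3 (read in base 2; leading zeros allowed and ε counts as 0)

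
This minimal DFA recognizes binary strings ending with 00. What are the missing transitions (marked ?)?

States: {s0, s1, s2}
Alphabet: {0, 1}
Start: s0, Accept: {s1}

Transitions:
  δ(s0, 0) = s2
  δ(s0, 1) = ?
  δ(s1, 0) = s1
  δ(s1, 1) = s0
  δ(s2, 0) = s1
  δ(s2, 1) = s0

From the language and accept set, identify what each state tracks — s0: last symbol not 0; s1: two trailing 0's; s2: one trailing 0.
Each missing δ(q, a) is the state matching the new tracked value after reading a.
δ(s0, 1) = s0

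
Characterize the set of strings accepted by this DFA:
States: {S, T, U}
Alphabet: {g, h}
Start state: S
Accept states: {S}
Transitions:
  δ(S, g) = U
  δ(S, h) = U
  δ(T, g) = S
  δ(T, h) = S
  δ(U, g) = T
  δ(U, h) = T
Testing a few strings:
  'hhhg' → reject
  'hg' → reject
  'hhgg' → reject
  'gggh' → reject
State roles: S=length ≡ 0 (mod 3); T=length ≡ 2 (mod 3); U=length ≡ 1 (mod 3)
All strings over {g,h} whose length is a multiple of 3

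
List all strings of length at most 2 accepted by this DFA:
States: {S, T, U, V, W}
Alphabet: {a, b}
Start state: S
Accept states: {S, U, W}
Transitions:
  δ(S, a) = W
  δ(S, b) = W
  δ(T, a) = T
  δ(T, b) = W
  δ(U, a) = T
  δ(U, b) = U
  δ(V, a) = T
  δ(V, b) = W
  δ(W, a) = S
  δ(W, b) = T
ε, a, b, aa, ba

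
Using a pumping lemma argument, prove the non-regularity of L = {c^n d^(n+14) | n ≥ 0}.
Assume L is regular with pumping length p. Idea: pumping the c-block breaks the fixed offset of 14.
Choose s = c^p d^(p+14) ∈ L. By the pumping lemma, s = xyz with |xy| ≤ p, |y| > 0, so y = c^k with k ≥ 1. Then xy²z = c^(p+k) d^(p+14). For this to be in L we would need p+14 = (p+k)+14, i.e. k = 0, contradicting k ≥ 1. So xy²z ∉ L.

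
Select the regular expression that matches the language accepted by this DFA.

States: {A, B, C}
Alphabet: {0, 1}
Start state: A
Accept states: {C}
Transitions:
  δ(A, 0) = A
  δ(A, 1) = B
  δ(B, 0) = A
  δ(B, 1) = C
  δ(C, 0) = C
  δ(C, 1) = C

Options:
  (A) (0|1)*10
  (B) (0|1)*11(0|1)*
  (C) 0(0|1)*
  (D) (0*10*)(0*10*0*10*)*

Check each option against the DFA on short strings; one disagreement eliminates an option:
  (A) (0|1)*10: on '10' the DFA goes A → B → A and rejects (A ∉ Accept), but the regex matches it → eliminate
  (B) (0|1)*11(0|1)*: agrees with the DFA on every string of length ≤ 6
  (C) 0(0|1)*: on '0' the DFA goes A → A and rejects (A ∉ Accept), but the regex matches it → eliminate
  (D) (0*10*)(0*10*0*10*)*: on '1' the DFA goes A → B and rejects (B ∉ Accept), but the regex matches it → eliminate
Only (B) is consistent with the DFA.
(B) (0|1)*11(0|1)*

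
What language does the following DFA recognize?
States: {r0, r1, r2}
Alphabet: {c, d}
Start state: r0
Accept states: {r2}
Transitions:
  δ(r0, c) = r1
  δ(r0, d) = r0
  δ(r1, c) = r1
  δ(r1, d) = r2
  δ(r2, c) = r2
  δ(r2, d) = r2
Testing a few strings:
  'dcdd' → accept
  'dccc' → reject
  'dcd' → accept
  'c' → reject
State roles: r0=no c seen yet; r1=seen a c, waiting for d; r2=substring cd seen
All strings over {c,d} containing the substring cd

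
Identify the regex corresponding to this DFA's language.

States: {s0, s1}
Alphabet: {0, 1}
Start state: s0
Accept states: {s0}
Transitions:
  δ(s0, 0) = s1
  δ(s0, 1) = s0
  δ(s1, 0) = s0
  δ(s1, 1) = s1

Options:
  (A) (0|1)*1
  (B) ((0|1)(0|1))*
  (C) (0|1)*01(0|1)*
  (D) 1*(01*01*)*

Check each option against the DFA on short strings; one disagreement eliminates an option:
  (A) (0|1)*1: on ε the DFA stays in s0 and accepts (s0 ∈ Accept), but the regex does not match it → eliminate
  (B) ((0|1)(0|1))*: on '1' the DFA goes s0 → s0 and accepts (s0 ∈ Accept), but the regex does not match it → eliminate
  (C) (0|1)*01(0|1)*: on ε the DFA stays in s0 and accepts (s0 ∈ Accept), but the regex does not match it → eliminate
  (D) 1*(01*01*)*: agrees with the DFA on every string of length ≤ 6
Only (D) is consistent with the DFA.
(D) 1*(01*01*)*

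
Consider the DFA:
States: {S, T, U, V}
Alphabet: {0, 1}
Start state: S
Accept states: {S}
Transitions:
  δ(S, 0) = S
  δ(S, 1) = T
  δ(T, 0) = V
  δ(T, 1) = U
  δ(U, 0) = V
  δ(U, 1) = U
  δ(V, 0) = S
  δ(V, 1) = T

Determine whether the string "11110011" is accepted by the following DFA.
Processing string "11110011":
  S --1--> T
  T --1--> U
  U --1--> U
  U --1--> U
  U --0--> V
  V --0--> S
  S --1--> T
  T --1--> U
Final state: U
Accept states: {S}
No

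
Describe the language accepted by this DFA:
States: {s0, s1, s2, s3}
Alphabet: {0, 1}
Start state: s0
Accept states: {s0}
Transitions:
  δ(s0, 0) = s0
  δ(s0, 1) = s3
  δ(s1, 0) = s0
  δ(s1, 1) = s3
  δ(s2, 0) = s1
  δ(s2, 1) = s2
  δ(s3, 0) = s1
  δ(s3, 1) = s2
Testing a few strings:
  '011' → reject
  '0100' → accept
  '111' → reject
  '0' → accept
State roles: s0=value ≡ 0 (mod 4); s1=value ≡ 2 (mod 4); s2=value ≡ 3 (mod 4); s3=value ≡ 1 (mod 4)
All binary strings representing a multiple of 4 (read in base 2; leading zeros allowed and ε counts as 0)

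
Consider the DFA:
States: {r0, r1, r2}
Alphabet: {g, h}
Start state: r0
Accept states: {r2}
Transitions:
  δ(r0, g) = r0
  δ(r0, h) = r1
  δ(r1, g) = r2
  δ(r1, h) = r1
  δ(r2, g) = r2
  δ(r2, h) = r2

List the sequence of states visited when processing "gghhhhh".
read 'g': r0 → r0
  read 'g': r0 → r0
  read 'h': r0 → r1
  read 'h': r1 → r1
  read 'h': r1 → r1
  read 'h': r1 → r1
  read 'h': r1 → r1
r0 -> r0 -> r0 -> r1 -> r1 -> r1 -> r1 -> r1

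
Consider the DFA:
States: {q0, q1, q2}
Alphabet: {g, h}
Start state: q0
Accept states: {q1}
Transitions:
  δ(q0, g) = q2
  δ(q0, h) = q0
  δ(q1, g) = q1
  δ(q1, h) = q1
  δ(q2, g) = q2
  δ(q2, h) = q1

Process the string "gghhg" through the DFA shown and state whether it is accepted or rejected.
Processing string "gghhg":
  q0 --g--> q2
  q2 --g--> q2
  q2 --h--> q1
  q1 --h--> q1
  q1 --g--> q1
Final state: q1
Accept states: {q1}
Yes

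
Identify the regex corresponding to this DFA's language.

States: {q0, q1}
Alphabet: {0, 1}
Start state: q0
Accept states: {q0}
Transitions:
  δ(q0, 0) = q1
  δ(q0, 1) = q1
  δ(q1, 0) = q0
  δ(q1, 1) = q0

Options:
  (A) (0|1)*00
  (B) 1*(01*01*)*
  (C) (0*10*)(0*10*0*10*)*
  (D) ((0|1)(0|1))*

Check each option against the DFA on short strings; one disagreement eliminates an option:
  (A) (0|1)*00: on ε the DFA stays in q0 and accepts (q0 ∈ Accept), but the regex does not match it → eliminate
  (B) 1*(01*01*)*: on '1' the DFA goes q0 → q1 and rejects (q1 ∉ Accept), but the regex matches it → eliminate
  (C) (0*10*)(0*10*0*10*)*: on ε the DFA stays in q0 and accepts (q0 ∈ Accept), but the regex does not match it → eliminate
  (D) ((0|1)(0|1))*: agrees with the DFA on every string of length ≤ 6
Only (D) is consistent with the DFA.
(D) ((0|1)(0|1))*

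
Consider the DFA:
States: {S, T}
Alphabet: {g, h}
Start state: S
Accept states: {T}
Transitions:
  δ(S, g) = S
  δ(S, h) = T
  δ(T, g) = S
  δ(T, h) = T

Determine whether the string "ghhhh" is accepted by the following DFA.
Processing string "ghhhh":
  S --g--> S
  S --h--> T
  T --h--> T
  T --h--> T
  T --h--> T
Final state: T
Accept states: {T}
Yes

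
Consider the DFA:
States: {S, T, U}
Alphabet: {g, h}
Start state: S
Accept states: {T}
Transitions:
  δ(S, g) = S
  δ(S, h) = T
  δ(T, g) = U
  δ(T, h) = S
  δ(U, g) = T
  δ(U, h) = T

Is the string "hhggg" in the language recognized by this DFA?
Processing string "hhggg":
  S --h--> T
  T --h--> S
  S --g--> S
  S --g--> S
  S --g--> S
Final state: S
Accept states: {T}
No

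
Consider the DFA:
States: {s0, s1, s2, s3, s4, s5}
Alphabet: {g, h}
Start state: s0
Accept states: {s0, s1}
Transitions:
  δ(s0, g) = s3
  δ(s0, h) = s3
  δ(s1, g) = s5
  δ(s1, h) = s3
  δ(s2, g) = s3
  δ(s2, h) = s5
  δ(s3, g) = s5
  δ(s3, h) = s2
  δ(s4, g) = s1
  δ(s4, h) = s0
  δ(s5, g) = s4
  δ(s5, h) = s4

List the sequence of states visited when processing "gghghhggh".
read 'g': s0 → s3
  read 'g': s3 → s5
  read 'h': s5 → s4
  read 'g': s4 → s1
  read 'h': s1 → s3
  read 'h': s3 → s2
  read 'g': s2 → s3
  read 'g': s3 → s5
  read 'h': s5 → s4
s0 -> s3 -> s5 -> s4 -> s1 -> s3 -> s2 -> s3 -> s5 -> s4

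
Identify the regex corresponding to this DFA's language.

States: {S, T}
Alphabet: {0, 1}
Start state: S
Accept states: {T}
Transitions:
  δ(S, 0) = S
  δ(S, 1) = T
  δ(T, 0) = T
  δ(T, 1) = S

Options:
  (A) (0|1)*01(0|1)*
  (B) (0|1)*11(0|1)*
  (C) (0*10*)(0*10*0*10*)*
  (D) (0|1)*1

Check each option against the DFA on short strings; one disagreement eliminates an option:
  (A) (0|1)*01(0|1)*: on '1' the DFA goes S → T and accepts (T ∈ Accept), but the regex does not match it → eliminate
  (B) (0|1)*11(0|1)*: on '1' the DFA goes S → T and accepts (T ∈ Accept), but the regex does not match it → eliminate
  (C) (0*10*)(0*10*0*10*)*: agrees with the DFA on every string of length ≤ 6
  (D) (0|1)*1: on '10' the DFA goes S → T → T and accepts (T ∈ Accept), but the regex does not match it → eliminate
Only (C) is consistent with the DFA.
(C) (0*10*)(0*10*0*10*)*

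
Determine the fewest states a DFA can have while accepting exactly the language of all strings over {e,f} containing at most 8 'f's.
By Myhill–Nerode, count the distinguishable equivalence classes: 10 classes — having seen 0, 1, …, 8, or >8 copies of 'f'; counts 0 through 8 are accepting and >8 is dead.
10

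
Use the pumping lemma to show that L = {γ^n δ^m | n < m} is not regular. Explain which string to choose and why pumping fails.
Assume L is regular with pumping length p. Idea: pumping up the γ-block makes the γ-count reach the δ-count.
Choose s = γ^p δ^(p+1) ∈ L. By the pumping lemma, s = xyz with |xy| ≤ p, |y| > 0, so y = γ^k with k ≥ 1. Then xy²z = γ^(p+k) δ^(p+1). Since p+k ≥ p+1, the number of γ's is no longer strictly less than the number of δ's, so xy²z ∉ L.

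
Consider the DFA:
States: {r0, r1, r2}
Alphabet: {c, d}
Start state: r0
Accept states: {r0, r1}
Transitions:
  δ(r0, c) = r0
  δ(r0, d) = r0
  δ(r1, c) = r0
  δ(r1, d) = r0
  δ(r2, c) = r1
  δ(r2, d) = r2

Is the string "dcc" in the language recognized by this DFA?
Processing string "dcc":
  r0 --d--> r0
  r0 --c--> r0
  r0 --c--> r0
Final state: r0
Accept states: {r0, r1}
Yes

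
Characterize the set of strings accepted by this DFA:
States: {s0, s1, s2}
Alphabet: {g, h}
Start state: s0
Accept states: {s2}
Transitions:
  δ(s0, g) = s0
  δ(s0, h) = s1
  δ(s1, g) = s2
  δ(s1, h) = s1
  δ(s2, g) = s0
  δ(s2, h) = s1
Testing a few strings:
  'g' → reject
  'hhgg' → reject
  'ggg' → reject
  'ggh' → reject
State roles: s0=no suffix match; s1=one trailing h; s2=suffix is hg
All strings over {g,h} ending with hg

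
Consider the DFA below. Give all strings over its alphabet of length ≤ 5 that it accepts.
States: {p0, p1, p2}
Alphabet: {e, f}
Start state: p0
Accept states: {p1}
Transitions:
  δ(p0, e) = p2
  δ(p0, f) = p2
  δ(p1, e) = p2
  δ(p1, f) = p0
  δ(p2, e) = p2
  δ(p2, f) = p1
ef, ff, eef, fef, eeef, efef, feef, ffef, eeeef, eefef, efeef, effef, effff, feeef, fefef, ffeef, fffef, fffff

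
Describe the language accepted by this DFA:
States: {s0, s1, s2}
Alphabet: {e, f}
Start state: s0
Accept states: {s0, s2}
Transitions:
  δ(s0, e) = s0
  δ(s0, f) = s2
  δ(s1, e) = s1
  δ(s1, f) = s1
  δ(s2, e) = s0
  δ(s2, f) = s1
Testing a few strings:
  'eee' → accept
  'ef' → accept
  'feff' → reject
  'ff' → reject
State roles: s0=last symbol not f (ok); s1=saw ff (dead); s2=last symbol f (ok)
All strings over {e,f} with no two consecutive f's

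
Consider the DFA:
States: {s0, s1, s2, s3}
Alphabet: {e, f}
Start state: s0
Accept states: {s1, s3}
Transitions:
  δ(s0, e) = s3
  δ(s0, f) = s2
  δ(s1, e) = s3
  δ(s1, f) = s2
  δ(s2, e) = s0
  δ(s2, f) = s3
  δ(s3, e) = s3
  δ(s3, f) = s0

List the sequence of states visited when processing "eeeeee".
read 'e': s0 → s3
  read 'e': s3 → s3
  read 'e': s3 → s3
  read 'e': s3 → s3
  read 'e': s3 → s3
  read 'e': s3 → s3
s0 -> s3 -> s3 -> s3 -> s3 -> s3 -> s3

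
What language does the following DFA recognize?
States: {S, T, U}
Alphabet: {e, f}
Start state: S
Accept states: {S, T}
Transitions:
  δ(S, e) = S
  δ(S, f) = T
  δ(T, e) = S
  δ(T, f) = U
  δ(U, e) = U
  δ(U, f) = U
Testing a few strings:
  'efef' → accept
  'e' → accept
  'eeff' → reject
  'eef' → accept
State roles: S=last symbol not f (ok); T=last symbol f (ok); U=saw ff (dead)
All strings over {e,f} with no two consecutive f's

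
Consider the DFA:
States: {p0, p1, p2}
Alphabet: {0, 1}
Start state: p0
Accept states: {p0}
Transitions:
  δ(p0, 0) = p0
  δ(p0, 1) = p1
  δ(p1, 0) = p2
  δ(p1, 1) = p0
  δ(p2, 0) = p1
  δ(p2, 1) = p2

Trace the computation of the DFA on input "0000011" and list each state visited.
read '0': p0 → p0
  read '0': p0 → p0
  read '0': p0 → p0
  read '0': p0 → p0
  read '0': p0 → p0
  read '1': p0 → p1
  read '1': p1 → p0
p0 -> p0 -> p0 -> p0 -> p0 -> p0 -> p1 -> p0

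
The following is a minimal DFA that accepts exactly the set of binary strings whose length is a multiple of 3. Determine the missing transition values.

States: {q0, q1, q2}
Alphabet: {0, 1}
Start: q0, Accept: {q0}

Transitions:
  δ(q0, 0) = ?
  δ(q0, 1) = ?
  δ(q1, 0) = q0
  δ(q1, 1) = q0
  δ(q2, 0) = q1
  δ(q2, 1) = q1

From the language and accept set, identify what each state tracks — q0: length ≡ 0 (mod 3); q1: length ≡ 2 (mod 3); q2: length ≡ 1 (mod 3).
Each missing δ(q, a) is the state matching the new tracked value after reading a.
δ(q0, 0) = q2; δ(q0, 1) = q2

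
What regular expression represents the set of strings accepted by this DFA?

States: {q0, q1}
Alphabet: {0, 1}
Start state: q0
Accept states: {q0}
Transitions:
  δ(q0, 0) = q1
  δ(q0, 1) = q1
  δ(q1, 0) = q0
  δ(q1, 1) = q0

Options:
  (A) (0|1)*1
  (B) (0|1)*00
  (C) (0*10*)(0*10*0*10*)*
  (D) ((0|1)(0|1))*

Check each option against the DFA on short strings; one disagreement eliminates an option:
  (A) (0|1)*1: on ε the DFA stays in q0 and accepts (q0 ∈ Accept), but the regex does not match it → eliminate
  (B) (0|1)*00: on ε the DFA stays in q0 and accepts (q0 ∈ Accept), but the regex does not match it → eliminate
  (C) (0*10*)(0*10*0*10*)*: on ε the DFA stays in q0 and accepts (q0 ∈ Accept), but the regex does not match it → eliminate
  (D) ((0|1)(0|1))*: agrees with the DFA on every string of length ≤ 6
Only (D) is consistent with the DFA.
(D) ((0|1)(0|1))*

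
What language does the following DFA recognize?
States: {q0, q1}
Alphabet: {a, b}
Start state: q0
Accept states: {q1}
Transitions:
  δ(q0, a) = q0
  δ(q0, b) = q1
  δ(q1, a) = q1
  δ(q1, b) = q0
Testing a few strings:
  'a' → reject
  'ba' → accept
  'aa' → reject
  'aab' → accept
State roles: q0=even number of b's so far; q1=odd number of b's so far
All strings over {a,b} with an odd number of b's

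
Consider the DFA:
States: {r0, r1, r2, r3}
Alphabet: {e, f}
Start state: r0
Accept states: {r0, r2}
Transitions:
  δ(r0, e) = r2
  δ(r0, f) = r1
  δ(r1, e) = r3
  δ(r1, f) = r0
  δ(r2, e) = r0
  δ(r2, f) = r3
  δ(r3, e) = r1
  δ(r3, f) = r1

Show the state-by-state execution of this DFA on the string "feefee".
read 'f': r0 → r1
  read 'e': r1 → r3
  read 'e': r3 → r1
  read 'f': r1 → r0
  read 'e': r0 → r2
  read 'e': r2 → r0
r0 -> r1 -> r3 -> r1 -> r0 -> r2 -> r0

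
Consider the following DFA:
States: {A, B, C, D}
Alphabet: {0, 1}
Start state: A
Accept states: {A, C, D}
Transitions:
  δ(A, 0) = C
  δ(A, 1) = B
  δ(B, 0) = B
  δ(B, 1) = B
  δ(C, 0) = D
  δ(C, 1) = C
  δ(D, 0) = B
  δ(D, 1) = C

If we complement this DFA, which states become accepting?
Complement accept states = All states \ Original accept states
= {A, B, C, D} \ {A, C, D}
{B}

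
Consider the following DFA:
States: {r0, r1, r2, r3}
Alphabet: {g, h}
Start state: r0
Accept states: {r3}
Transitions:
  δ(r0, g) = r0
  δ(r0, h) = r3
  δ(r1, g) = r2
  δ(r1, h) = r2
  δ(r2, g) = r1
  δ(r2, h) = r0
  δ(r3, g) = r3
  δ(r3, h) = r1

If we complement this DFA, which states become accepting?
Complement accept states = All states \ Original accept states
= {r0, r1, r2, r3} \ {r3}
{r0, r1, r2}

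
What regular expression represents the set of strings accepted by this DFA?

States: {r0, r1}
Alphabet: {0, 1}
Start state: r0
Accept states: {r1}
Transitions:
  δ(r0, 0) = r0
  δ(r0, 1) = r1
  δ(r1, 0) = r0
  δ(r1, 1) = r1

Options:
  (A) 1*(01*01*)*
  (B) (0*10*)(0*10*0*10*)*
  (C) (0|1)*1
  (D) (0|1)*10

Check each option against the DFA on short strings; one disagreement eliminates an option:
  (A) 1*(01*01*)*: on ε the DFA stays in r0 and rejects (r0 ∉ Accept), but the regex matches it → eliminate
  (B) (0*10*)(0*10*0*10*)*: on '10' the DFA goes r0 → r1 → r0 and rejects (r0 ∉ Accept), but the regex matches it → eliminate
  (C) (0|1)*1: agrees with the DFA on every string of length ≤ 6
  (D) (0|1)*10: on '1' the DFA goes r0 → r1 and accepts (r1 ∈ Accept), but the regex does not match it → eliminate
Only (C) is consistent with the DFA.
(C) (0|1)*1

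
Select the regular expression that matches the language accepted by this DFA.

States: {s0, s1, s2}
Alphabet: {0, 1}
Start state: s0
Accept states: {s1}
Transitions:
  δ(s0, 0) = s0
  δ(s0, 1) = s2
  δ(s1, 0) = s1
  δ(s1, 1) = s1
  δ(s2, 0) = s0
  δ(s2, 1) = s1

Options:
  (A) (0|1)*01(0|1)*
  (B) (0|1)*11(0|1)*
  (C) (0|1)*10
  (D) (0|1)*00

Check each option against the DFA on short strings; one disagreement eliminates an option:
  (A) (0|1)*01(0|1)*: on '01' the DFA goes s0 → s0 → s2 and rejects (s2 ∉ Accept), but the regex matches it → eliminate
  (B) (0|1)*11(0|1)*: agrees with the DFA on every string of length ≤ 6
  (C) (0|1)*10: on '10' the DFA goes s0 → s2 → s0 and rejects (s0 ∉ Accept), but the regex matches it → eliminate
  (D) (0|1)*00: on '00' the DFA goes s0 → s0 → s0 and rejects (s0 ∉ Accept), but the regex matches it → eliminate
Only (B) is consistent with the DFA.
(B) (0|1)*11(0|1)*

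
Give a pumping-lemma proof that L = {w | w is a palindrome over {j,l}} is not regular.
Assume L is regular with pumping length p. Idea: pumping the leading j-block breaks the symmetry.
Choose s = j^p l j^p (a palindrome of length 2p+1 ≥ p). By the pumping lemma, s = xyz with |xy| ≤ p, |y| > 0, so y = j^k with k > 0 (xy lies entirely in the first j^p). Then xy²z = j^(p+k) l j^p, which is not a palindrome since p+k ≠ p.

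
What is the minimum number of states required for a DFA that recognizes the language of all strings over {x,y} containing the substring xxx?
By Myhill–Nerode, count the distinguishable equivalence classes: 4 classes — one per longest suffix of the input that is a prefix of 'xxx' (lengths 0 through 2), plus an absorbing 'already seen xxx' class.
4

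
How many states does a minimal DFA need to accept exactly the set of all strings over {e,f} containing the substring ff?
By Myhill–Nerode, count the distinguishable equivalence classes: three classes — no progress / one trailing f / ff seen.
3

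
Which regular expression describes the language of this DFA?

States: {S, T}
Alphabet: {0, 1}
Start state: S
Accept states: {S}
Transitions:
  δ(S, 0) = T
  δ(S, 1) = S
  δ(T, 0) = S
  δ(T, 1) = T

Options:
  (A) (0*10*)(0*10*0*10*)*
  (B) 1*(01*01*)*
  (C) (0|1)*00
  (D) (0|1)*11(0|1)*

Check each option against the DFA on short strings; one disagreement eliminates an option:
  (A) (0*10*)(0*10*0*10*)*: on ε the DFA stays in S and accepts (S ∈ Accept), but the regex does not match it → eliminate
  (B) 1*(01*01*)*: agrees with the DFA on every string of length ≤ 6
  (C) (0|1)*00: on ε the DFA stays in S and accepts (S ∈ Accept), but the regex does not match it → eliminate
  (D) (0|1)*11(0|1)*: on ε the DFA stays in S and accepts (S ∈ Accept), but the regex does not match it → eliminate
Only (B) is consistent with the DFA.
(B) 1*(01*01*)*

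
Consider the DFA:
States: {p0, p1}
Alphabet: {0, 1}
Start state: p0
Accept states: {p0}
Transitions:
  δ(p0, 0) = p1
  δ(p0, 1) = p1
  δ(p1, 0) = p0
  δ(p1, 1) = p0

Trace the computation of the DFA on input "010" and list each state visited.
read '0': p0 → p1
  read '1': p1 → p0
  read '0': p0 → p1
p0 -> p1 -> p0 -> p1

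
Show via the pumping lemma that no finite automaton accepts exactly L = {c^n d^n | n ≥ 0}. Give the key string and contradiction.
Assume L is regular with pumping length p. Idea: pumping the c-block changes the count balance.
Choose s = c^p d^p (length 2p ≥ p). By the pumping lemma, s = xyz with |xy| ≤ p, |y| > 0. So y = c^k for some k > 0 (since xy is entirely within the c's). Pumping gives xy²z = c^(p+k) d^p, which is not in L since p+k ≠ p.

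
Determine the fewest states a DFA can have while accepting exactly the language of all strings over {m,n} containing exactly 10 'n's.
By Myhill–Nerode, count the distinguishable equivalence classes: 12 classes — having seen 0, 1, …, 10, or >10 copies of 'n'; the count-10 class is the only accepting one and >10 is dead.
12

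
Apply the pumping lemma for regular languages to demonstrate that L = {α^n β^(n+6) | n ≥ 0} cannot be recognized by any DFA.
Assume L is regular with pumping length p. Idea: pumping the α-block breaks the fixed offset of 6.
Choose s = α^p β^(p+6) ∈ L. By the pumping lemma, s = xyz with |xy| ≤ p, |y| > 0, so y = α^k with k ≥ 1. Then xy²z = α^(p+k) β^(p+6). For this to be in L we would need p+6 = (p+k)+6, i.e. k = 0, contradicting k ≥ 1. So xy²z ∉ L.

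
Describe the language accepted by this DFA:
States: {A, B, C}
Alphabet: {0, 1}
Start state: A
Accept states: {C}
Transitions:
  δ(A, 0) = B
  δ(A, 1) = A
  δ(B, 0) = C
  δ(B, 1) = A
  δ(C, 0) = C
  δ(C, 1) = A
Testing a few strings:
  '01' → reject
  '1011' → reject
  '100' → accept
  '11' → reject
State roles: A=last symbol not 0; B=one trailing 0; C=two trailing 0's
All binary strings ending with 00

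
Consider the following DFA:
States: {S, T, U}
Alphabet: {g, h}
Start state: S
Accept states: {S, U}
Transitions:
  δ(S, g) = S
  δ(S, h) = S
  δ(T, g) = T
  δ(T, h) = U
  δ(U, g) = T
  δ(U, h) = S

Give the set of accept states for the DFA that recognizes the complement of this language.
Complement accept states = All states \ Original accept states
= {S, T, U} \ {S, U}
{T}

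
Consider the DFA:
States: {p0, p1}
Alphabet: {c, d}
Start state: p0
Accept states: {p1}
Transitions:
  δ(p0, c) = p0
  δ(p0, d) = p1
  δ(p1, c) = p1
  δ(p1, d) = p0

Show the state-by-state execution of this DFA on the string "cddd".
read 'c': p0 → p0
  read 'd': p0 → p1
  read 'd': p1 → p0
  read 'd': p0 → p1
p0 -> p0 -> p1 -> p0 -> p1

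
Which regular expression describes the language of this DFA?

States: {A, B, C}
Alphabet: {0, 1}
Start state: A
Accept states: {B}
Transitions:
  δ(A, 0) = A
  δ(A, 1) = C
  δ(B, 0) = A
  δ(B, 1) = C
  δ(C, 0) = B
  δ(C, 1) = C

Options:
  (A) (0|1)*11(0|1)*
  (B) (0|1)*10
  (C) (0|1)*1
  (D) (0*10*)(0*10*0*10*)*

Check each option against the DFA on short strings; one disagreement eliminates an option:
  (A) (0|1)*11(0|1)*: on '10' the DFA goes A → C → B and accepts (B ∈ Accept), but the regex does not match it → eliminate
  (B) (0|1)*10: agrees with the DFA on every string of length ≤ 6
  (C) (0|1)*1: on '1' the DFA goes A → C and rejects (C ∉ Accept), but the regex matches it → eliminate
  (D) (0*10*)(0*10*0*10*)*: on '1' the DFA goes A → C and rejects (C ∉ Accept), but the regex matches it → eliminate
Only (B) is consistent with the DFA.
(B) (0|1)*10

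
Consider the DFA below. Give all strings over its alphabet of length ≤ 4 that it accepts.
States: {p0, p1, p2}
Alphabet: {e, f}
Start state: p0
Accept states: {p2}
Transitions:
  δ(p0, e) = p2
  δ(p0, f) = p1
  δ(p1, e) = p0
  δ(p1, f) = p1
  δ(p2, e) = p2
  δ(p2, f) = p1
e, ee, eee, fee, eeee, efee, feee, ffee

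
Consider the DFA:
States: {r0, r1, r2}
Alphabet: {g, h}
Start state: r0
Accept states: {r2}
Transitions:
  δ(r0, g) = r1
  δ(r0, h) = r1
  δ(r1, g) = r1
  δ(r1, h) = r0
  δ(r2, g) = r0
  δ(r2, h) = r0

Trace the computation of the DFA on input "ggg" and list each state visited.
read 'g': r0 → r1
  read 'g': r1 → r1
  read 'g': r1 → r1
r0 -> r1 -> r1 -> r1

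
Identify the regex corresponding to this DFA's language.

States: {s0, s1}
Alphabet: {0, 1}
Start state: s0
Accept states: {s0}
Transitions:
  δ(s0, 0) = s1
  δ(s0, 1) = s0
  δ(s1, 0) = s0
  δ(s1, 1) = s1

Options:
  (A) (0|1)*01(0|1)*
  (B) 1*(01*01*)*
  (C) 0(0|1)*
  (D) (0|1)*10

Check each option against the DFA on short strings; one disagreement eliminates an option:
  (A) (0|1)*01(0|1)*: on ε the DFA stays in s0 and accepts (s0 ∈ Accept), but the regex does not match it → eliminate
  (B) 1*(01*01*)*: agrees with the DFA on every string of length ≤ 6
  (C) 0(0|1)*: on ε the DFA stays in s0 and accepts (s0 ∈ Accept), but the regex does not match it → eliminate
  (D) (0|1)*10: on ε the DFA stays in s0 and accepts (s0 ∈ Accept), but the regex does not match it → eliminate
Only (B) is consistent with the DFA.
(B) 1*(01*01*)*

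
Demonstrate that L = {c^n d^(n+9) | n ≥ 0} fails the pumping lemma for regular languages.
Assume L is regular with pumping length p. Idea: pumping the c-block breaks the fixed offset of 9.
Choose s = c^p d^(p+9) ∈ L. By the pumping lemma, s = xyz with |xy| ≤ p, |y| > 0, so y = c^k with k ≥ 1. Then xy²z = c^(p+k) d^(p+9). For this to be in L we would need p+9 = (p+k)+9, i.e. k = 0, contradicting k ≥ 1. So xy²z ∉ L.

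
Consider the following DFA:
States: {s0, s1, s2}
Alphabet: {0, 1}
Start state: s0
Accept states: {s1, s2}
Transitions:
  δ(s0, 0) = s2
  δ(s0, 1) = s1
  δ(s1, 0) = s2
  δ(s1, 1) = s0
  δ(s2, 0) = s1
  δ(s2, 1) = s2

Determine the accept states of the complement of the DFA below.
Complement accept states = All states \ Original accept states
= {s0, s1, s2} \ {s1, s2}
{s0}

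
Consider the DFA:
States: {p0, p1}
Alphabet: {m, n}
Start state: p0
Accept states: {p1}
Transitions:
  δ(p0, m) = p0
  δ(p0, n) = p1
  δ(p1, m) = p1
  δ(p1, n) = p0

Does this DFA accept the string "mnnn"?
Processing string "mnnn":
  p0 --m--> p0
  p0 --n--> p1
  p1 --n--> p0
  p0 --n--> p1
Final state: p1
Accept states: {p1}
Yes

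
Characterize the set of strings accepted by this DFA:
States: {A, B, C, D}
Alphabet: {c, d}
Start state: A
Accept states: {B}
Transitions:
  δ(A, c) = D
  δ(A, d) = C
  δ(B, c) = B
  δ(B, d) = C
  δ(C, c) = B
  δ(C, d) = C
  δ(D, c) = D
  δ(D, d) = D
Testing a few strings:
  'ccc' → reject
  'c' → reject
  'cd' → reject
  'dcc' → accept
State roles: A=no input read; B=started with d, last symbol c; C=started with d, last symbol d; D=started with c (dead)
All strings over {c,d} that start with d and end with c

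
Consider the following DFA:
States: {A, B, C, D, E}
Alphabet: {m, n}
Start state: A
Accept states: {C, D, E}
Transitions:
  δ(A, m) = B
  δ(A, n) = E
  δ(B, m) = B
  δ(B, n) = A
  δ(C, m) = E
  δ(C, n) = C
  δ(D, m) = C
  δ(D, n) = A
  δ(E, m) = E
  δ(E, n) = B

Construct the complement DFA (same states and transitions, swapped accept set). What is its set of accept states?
Complement accept states = All states \ Original accept states
= {A, B, C, D, E} \ {C, D, E}
{A, B}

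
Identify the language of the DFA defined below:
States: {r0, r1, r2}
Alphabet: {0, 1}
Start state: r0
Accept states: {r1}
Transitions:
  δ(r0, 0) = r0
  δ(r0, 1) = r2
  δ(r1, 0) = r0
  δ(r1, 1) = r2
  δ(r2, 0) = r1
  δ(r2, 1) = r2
Testing a few strings:
  '10' → accept
  '11' → reject
  '01' → reject
  '110' → accept
State roles: r0=no suffix match; r1=suffix is 10; r2=one trailing 1
All binary strings ending with 10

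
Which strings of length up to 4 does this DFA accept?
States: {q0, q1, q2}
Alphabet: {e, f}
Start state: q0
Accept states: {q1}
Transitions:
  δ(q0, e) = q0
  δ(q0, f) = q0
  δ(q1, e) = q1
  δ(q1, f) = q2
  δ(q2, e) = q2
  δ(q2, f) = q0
None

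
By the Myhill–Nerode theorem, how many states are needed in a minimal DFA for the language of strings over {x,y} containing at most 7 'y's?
By Myhill–Nerode, count the distinguishable equivalence classes: 9 classes — having seen 0, 1, …, 7, or >7 copies of 'y'; counts 0 through 7 are accepting and >7 is dead.
9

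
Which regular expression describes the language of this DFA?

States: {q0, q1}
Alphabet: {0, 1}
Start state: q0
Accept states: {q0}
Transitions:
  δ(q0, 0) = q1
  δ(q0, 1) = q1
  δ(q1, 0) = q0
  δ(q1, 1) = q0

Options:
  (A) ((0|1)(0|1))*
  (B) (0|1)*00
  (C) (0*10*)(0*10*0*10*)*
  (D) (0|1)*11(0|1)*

Check each option against the DFA on short strings; one disagreement eliminates an option:
  (A) ((0|1)(0|1))*: agrees with the DFA on every string of length ≤ 6
  (B) (0|1)*00: on ε the DFA stays in q0 and accepts (q0 ∈ Accept), but the regex does not match it → eliminate
  (C) (0*10*)(0*10*0*10*)*: on ε the DFA stays in q0 and accepts (q0 ∈ Accept), but the regex does not match it → eliminate
  (D) (0|1)*11(0|1)*: on ε the DFA stays in q0 and accepts (q0 ∈ Accept), but the regex does not match it → eliminate
Only (A) is consistent with the DFA.
(A) ((0|1)(0|1))*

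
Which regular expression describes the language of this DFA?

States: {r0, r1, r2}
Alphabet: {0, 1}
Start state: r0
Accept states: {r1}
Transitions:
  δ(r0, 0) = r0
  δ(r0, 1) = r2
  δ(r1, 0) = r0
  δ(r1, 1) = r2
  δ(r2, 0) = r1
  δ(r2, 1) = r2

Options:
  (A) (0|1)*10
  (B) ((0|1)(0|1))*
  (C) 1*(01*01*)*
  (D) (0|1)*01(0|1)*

Check each option against the DFA on short strings; one disagreement eliminates an option:
  (A) (0|1)*10: agrees with the DFA on every string of length ≤ 6
  (B) ((0|1)(0|1))*: on ε the DFA stays in r0 and rejects (r0 ∉ Accept), but the regex matches it → eliminate
  (C) 1*(01*01*)*: on ε the DFA stays in r0 and rejects (r0 ∉ Accept), but the regex matches it → eliminate
  (D) (0|1)*01(0|1)*: on '01' the DFA goes r0 → r0 → r2 and rejects (r2 ∉ Accept), but the regex matches it → eliminate
Only (A) is consistent with the DFA.
(A) (0|1)*10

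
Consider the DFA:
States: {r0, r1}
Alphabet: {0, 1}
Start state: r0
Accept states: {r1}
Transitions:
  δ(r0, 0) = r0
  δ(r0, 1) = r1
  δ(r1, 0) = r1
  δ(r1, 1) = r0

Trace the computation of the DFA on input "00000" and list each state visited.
read '0': r0 → r0
  read '0': r0 → r0
  read '0': r0 → r0
  read '0': r0 → r0
  read '0': r0 → r0
r0 -> r0 -> r0 -> r0 -> r0 -> r0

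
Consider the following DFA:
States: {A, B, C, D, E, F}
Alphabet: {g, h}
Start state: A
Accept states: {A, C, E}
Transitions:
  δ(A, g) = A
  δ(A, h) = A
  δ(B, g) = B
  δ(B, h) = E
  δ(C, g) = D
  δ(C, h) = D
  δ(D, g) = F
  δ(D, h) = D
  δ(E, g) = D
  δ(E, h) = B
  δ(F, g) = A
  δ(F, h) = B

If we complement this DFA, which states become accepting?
Complement accept states = All states \ Original accept states
= {A, B, C, D, E, F} \ {A, C, E}
{B, D, F}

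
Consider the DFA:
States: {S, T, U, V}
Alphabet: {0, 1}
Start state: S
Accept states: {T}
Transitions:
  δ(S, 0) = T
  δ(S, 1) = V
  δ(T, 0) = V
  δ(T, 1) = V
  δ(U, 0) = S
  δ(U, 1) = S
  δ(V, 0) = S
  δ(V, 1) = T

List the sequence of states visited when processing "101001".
read '1': S → V
  read '0': V → S
  read '1': S → V
  read '0': V → S
  read '0': S → T
  read '1': T → V
S -> V -> S -> V -> S -> T -> V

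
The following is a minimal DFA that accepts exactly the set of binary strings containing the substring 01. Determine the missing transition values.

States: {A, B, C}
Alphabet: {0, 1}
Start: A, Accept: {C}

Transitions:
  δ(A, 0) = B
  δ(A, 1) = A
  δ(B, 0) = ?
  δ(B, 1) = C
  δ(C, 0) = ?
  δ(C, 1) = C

From the language and accept set, identify what each state tracks — A: no 0 seen yet; B: seen a 0, waiting for 1; C: substring 01 seen.
Each missing δ(q, a) is the state matching the new tracked value after reading a.
δ(B, 0) = B; δ(C, 0) = C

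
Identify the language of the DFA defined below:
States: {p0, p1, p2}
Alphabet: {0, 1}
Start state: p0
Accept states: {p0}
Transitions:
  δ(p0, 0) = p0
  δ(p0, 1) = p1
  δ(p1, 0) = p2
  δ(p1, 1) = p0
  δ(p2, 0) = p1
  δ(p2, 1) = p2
Testing a few strings:
  '000' → accept
  '101' → reject
  '111' → reject
  '1' → reject
State roles: p0=value ≡ 0 (mod 3); p1=value ≡ 1 (mod 3); p2=value ≡ 2 (mod 3)
All binary strings representing a multiple of 3 (read in base 2; leading zeros allowed and ε counts as 0)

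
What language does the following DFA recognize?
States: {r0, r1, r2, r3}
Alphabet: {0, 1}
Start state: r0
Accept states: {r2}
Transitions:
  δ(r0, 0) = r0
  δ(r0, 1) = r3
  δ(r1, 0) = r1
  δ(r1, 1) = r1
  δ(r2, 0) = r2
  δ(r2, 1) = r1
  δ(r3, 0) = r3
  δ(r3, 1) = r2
Testing a few strings:
  '1000' → reject
  '011' → accept
  '1101' → reject
  '0001' → reject
State roles: r0=zero 1's; r1=≥ three 1's (dead); r2=two 1's; r3=one 1
All binary strings containing exactly two 1's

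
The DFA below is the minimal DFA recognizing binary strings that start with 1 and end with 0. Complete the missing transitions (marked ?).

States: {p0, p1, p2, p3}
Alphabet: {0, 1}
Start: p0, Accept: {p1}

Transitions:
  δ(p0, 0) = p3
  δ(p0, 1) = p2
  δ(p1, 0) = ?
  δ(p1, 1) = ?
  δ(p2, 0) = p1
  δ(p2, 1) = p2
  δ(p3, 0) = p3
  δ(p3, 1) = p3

From the language and accept set, identify what each state tracks — p0: no input read; p1: started with 1, last symbol 0; p2: started with 1, last symbol 1; p3: started with 0 (dead).
Each missing δ(q, a) is the state matching the new tracked value after reading a.
δ(p1, 0) = p1; δ(p1, 1) = p2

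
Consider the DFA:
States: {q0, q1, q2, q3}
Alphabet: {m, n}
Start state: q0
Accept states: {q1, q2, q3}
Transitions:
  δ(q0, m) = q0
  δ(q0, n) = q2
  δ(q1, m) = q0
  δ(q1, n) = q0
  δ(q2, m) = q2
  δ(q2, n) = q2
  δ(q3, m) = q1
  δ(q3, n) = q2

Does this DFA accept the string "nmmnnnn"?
Processing string "nmmnnnn":
  q0 --n--> q2
  q2 --m--> q2
  q2 --m--> q2
  q2 --n--> q2
  q2 --n--> q2
  q2 --n--> q2
  q2 --n--> q2
Final state: q2
Accept states: {q1, q2, q3}
Yes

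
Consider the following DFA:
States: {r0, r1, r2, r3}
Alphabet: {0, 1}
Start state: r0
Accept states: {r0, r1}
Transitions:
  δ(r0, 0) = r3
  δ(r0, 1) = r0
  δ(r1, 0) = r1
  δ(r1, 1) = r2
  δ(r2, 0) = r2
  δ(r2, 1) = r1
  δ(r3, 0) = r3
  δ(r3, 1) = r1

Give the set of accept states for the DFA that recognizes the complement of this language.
Complement accept states = All states \ Original accept states
= {r0, r1, r2, r3} \ {r0, r1}
{r2, r3}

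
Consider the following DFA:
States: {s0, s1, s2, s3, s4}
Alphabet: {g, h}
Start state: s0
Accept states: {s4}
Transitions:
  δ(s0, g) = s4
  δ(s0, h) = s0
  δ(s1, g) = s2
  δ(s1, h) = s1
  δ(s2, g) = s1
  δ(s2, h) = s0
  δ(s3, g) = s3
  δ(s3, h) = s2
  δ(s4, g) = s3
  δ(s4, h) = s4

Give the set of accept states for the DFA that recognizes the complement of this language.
Complement accept states = All states \ Original accept states
= {s0, s1, s2, s3, s4} \ {s4}
{s0, s1, s2, s3}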